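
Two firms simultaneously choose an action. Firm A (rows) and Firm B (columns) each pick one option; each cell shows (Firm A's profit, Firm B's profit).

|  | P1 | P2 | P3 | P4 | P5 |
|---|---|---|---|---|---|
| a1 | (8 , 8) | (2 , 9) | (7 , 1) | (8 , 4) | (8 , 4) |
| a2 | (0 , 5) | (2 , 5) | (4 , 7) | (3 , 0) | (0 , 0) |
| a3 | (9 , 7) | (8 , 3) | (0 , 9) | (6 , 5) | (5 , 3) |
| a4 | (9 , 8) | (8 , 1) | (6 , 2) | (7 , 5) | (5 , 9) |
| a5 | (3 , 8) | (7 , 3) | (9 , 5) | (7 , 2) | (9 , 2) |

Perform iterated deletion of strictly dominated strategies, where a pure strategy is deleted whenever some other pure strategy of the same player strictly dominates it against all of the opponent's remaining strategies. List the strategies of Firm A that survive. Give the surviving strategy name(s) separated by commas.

Firm A's strategy a2 is strictly dominated by a4 (P1: 9>0, P2: 8>2, P3: 6>4, P4: 7>3, P5: 5>0) and is removed.
For Firm B, P1 strictly dominates P4 on the remaining rows (a1: 8>4, a3: 7>5, a4: 8>5, a5: 8>2); eliminate P4.
Among the remaining strategies, none is strictly dominated by another pure strategy of the same player, so the elimination stops.
Surviving strategies — Firm A: {a1, a3, a4, a5}; Firm B: {P1, P2, P3, P5}.

a1, a3, a4, a5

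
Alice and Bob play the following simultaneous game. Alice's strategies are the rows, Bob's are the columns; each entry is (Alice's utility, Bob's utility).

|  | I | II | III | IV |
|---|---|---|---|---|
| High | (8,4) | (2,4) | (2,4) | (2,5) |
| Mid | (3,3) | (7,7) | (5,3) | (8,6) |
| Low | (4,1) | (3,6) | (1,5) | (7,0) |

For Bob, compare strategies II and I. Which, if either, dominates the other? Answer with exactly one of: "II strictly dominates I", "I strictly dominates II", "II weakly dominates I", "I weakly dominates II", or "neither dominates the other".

II weakly dominates I

Compare II to I across every action of Alice: High: 4=4, Mid: 7>3, Low: 6>1.
II is at least as good everywhere and strictly better somewhere (tied only at High), so II weakly but not strictly dominates I.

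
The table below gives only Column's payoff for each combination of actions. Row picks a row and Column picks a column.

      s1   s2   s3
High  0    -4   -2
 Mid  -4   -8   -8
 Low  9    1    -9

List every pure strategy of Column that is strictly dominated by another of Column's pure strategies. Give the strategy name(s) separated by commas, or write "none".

s2, s3

Nothing dominates s1: s2 at High (0>-4); s3 at High (0>-2).
s2 is strictly dominated by s1 (High: 0>-4, Mid: -4>-8, Low: 9>1).
s3: dominated, since s1 does at least as well everywhere (High: 0>-2, Mid: -4>-8, Low: 9>-9).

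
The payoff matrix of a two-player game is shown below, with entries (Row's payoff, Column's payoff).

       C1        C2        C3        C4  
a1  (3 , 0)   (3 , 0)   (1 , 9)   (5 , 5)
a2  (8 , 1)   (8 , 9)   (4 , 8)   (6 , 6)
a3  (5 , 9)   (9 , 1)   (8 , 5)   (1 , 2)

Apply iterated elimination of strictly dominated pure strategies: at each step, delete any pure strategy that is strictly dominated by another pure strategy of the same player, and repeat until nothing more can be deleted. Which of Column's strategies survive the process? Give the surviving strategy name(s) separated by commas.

C1, C2, C3

For Row, a2 strictly dominates a1 on the remaining columns (C1: 8>3, C2: 8>3, C3: 4>1, C4: 6>5); eliminate a1.
For Column, C3 strictly dominates C4 on the remaining rows (a2: 8>6, a3: 5>2); eliminate C4.
Among the remaining strategies, none is strictly dominated by another pure strategy of the same player, so the elimination stops.
Surviving strategies — Row: {a2, a3}; Column: {C1, C2, C3}.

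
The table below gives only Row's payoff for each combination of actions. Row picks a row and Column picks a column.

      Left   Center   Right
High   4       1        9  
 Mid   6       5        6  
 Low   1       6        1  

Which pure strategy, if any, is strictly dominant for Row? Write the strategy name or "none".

High fails to dominate Mid at Left (4<6).
Mid fails to dominate High at Right (6<9).
Low fails to dominate High at Left (1<4).
No single strategy dominates all the others.

none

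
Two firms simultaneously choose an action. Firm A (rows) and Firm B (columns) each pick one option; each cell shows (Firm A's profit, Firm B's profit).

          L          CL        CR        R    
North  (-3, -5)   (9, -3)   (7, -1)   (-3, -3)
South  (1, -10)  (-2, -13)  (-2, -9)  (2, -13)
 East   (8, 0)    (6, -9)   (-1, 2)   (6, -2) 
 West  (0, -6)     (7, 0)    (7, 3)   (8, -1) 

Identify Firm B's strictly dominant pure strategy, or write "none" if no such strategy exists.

CR vs L: North: -1>-5, South: -9>-10, East: 2>0, West: 3>-6.
CR vs CL: North: -1>-3, South: -9>-13, East: 2>-9, West: 3>0.
CR vs R: North: -1>-3, South: -9>-13, East: 2>-2, West: 3>-1.
CR strictly beats every other strategy against every opponent action, so it is strictly dominant.

CR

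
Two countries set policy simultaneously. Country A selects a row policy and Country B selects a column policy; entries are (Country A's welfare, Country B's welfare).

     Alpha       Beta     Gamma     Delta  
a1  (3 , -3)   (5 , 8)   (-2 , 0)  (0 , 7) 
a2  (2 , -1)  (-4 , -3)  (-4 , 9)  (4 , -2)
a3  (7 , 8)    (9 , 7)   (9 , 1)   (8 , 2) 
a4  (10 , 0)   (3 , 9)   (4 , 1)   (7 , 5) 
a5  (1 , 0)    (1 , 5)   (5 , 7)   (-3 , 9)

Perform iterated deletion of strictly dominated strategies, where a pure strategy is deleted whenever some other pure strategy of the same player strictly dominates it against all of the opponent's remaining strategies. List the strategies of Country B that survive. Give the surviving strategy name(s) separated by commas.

For Country A, a3 strictly dominates a1 on the remaining columns (Alpha: 7>3, Beta: 9>5, Gamma: 9>-2, Delta: 8>0); eliminate a1.
For Country A, a3 strictly dominates a2 on the remaining columns (Alpha: 7>2, Beta: 9>-4, Gamma: 9>-4, Delta: 8>4); eliminate a2.
Country A's strategy a5 is strictly dominated by a3 (Alpha: 7>1, Beta: 9>1, Gamma: 9>5, Delta: 8>-3) and is removed.
Country B's strategy Gamma is strictly dominated by Beta (a3: 7>1, a4: 9>1) and is removed.
For Country B, Beta strictly dominates Delta on the remaining rows (a3: 7>2, a4: 9>5); eliminate Delta.
Among the remaining strategies, none is strictly dominated by another pure strategy of the same player, so the elimination stops.
Surviving strategies — Country A: {a3, a4}; Country B: {Alpha, Beta}.

Alpha, Beta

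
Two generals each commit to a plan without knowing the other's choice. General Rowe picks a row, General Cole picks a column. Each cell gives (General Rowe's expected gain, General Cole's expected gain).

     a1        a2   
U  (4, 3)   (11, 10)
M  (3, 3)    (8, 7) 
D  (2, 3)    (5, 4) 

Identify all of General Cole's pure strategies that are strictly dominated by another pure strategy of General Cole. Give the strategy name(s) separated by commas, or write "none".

a1

a2 strictly dominates a1 — U: 10>3, M: 7>3, D: 4>3.
Nothing dominates a2: a1 at U (10>3).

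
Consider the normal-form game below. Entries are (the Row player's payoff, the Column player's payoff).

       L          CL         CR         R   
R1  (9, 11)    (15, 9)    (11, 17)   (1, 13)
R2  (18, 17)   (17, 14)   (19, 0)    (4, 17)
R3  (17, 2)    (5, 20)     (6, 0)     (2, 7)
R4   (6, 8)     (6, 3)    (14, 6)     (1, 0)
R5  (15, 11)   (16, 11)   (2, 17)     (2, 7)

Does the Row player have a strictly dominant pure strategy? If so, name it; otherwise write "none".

R2

R2 vs R1: L: 18>9, CL: 17>15, CR: 19>11, R: 4>1.
R2 vs R3: L: 18>17, CL: 17>5, CR: 19>6, R: 4>2.
R2 vs R4: L: 18>6, CL: 17>6, CR: 19>14, R: 4>1.
R2 vs R5: L: 18>15, CL: 17>16, CR: 19>2, R: 4>2.
R2 strictly beats every other strategy against every opponent action, so it is strictly dominant.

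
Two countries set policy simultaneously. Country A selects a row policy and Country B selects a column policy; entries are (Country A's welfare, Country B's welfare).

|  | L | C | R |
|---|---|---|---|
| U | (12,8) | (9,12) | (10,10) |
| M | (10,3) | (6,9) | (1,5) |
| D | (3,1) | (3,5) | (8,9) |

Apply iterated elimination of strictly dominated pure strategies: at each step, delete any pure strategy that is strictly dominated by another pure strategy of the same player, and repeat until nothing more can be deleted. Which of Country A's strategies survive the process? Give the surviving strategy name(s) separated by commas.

U

Row M is eliminated: U beats it against every remaining column (L: 12>10, C: 9>6, R: 10>1).
Country A's strategy D is strictly dominated by U (L: 12>3, C: 9>3, R: 10>8) and is removed.
Country B's strategy L is strictly dominated by C (U: 12>8) and is removed.
For Country B, C strictly dominates R on the remaining rows (U: 12>10); eliminate R.
Among the remaining strategies, none is strictly dominated by another pure strategy of the same player, so the elimination stops.
Surviving strategies — Country A: {U}; Country B: {C}.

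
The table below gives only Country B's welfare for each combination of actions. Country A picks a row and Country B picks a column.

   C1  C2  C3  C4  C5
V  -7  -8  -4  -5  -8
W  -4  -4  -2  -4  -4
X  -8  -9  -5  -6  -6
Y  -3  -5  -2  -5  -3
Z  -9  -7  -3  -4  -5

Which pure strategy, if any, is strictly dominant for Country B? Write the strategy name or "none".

C3

C3 vs C1: V: -4>-7, W: -2>-4, X: -5>-8, Y: -2>-3, Z: -3>-9.
C3 vs C2: V: -4>-8, W: -2>-4, X: -5>-9, Y: -2>-5, Z: -3>-7.
C3 vs C4: V: -4>-5, W: -2>-4, X: -5>-6, Y: -2>-5, Z: -3>-4.
C3 vs C5: V: -4>-8, W: -2>-4, X: -5>-6, Y: -2>-3, Z: -3>-5.
C3 strictly beats every other strategy against every opponent action, so it is strictly dominant.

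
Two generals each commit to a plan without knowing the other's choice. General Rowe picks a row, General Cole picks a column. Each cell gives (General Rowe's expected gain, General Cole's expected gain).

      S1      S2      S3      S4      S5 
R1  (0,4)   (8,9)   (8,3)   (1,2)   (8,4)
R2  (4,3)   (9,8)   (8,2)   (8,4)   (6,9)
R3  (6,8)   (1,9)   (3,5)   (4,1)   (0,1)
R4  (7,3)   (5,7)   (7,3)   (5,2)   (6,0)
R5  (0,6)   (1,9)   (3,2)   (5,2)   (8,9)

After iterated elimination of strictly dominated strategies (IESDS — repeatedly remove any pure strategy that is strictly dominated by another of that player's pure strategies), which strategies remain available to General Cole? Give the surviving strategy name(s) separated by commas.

General Rowe's strategy R3 is strictly dominated by R4 (S1: 7>6, S2: 5>1, S3: 7>3, S4: 5>4, S5: 6>0) and is removed.
Column S1 is eliminated: S2 beats it against every remaining row (R1: 9>4, R2: 8>3, R4: 7>3, R5: 9>6).
Column S3 is eliminated: S2 beats it against every remaining row (R1: 9>3, R2: 8>2, R4: 7>3, R5: 9>2).
General Cole's strategy S4 is strictly dominated by S2 (R1: 9>2, R2: 8>4, R4: 7>2, R5: 9>2) and is removed.
For General Rowe, R1 strictly dominates R4 on the remaining columns (S2: 8>5, S5: 8>6); eliminate R4.
Among the remaining strategies, none is strictly dominated by another pure strategy of the same player, so the elimination stops.
Surviving strategies — General Rowe: {R1, R2, R5}; General Cole: {S2, S5}.

S2, S5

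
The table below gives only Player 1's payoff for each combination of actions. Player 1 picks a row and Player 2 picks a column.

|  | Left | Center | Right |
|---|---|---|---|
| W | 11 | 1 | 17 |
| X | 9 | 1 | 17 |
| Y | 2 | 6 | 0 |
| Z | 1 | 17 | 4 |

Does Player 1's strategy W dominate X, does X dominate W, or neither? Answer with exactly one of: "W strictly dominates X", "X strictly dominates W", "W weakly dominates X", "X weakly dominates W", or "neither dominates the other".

W weakly dominates X

W's payoffs vs X's, by Player 2's action — Left: 11>9, Center: 1=1, Right: 17=17.
W is at least as good everywhere and strictly better somewhere (tied only at Center, Right), so W weakly but not strictly dominates X.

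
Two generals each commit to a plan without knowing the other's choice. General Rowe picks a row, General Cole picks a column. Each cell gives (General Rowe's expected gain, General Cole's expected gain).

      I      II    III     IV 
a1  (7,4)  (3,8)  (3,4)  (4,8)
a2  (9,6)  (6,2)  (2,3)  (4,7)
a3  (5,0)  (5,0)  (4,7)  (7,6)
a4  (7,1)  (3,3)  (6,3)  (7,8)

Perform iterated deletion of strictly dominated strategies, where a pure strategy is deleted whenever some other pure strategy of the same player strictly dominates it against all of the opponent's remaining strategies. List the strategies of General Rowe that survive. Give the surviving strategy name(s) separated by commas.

General Cole's strategy I is strictly dominated by IV (a1: 8>4, a2: 7>6, a3: 6>0, a4: 8>1) and is removed.
Row a1 is eliminated: a3 beats it against every remaining column (II: 5>3, III: 4>3, IV: 7>4).
General Cole's strategy II is strictly dominated by IV (a2: 7>2, a3: 6>0, a4: 8>3) and is removed.
Row a2 is eliminated: a3 beats it against every remaining column (III: 4>2, IV: 7>4).
Among the remaining strategies, none is strictly dominated by another pure strategy of the same player, so the elimination stops.
Surviving strategies — General Rowe: {a3, a4}; General Cole: {III, IV}.

a3, a4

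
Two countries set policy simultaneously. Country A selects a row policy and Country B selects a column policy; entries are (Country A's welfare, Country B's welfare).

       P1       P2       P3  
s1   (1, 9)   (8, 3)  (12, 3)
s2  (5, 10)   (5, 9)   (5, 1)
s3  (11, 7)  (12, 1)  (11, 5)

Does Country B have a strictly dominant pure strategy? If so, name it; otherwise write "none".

P1 vs P2: s1: 9>3, s2: 10>9, s3: 7>1.
P1 vs P3: s1: 9>3, s2: 10>1, s3: 7>5.
P1 strictly beats every other strategy against every opponent action, so it is strictly dominant.

P1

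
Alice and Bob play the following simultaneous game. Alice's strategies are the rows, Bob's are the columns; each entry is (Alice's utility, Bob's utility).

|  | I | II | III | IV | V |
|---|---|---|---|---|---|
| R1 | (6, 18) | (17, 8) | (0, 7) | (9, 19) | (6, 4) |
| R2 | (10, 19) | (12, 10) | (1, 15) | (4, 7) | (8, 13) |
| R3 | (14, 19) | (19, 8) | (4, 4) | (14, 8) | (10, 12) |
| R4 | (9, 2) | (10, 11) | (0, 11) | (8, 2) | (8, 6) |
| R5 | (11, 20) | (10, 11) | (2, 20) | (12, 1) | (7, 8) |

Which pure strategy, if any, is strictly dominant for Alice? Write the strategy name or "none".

R3

R3 vs R1: I: 14>6, II: 19>17, III: 4>0, IV: 14>9, V: 10>6.
R3 vs R2: I: 14>10, II: 19>12, III: 4>1, IV: 14>4, V: 10>8.
R3 vs R4: I: 14>9, II: 19>10, III: 4>0, IV: 14>8, V: 10>8.
R3 vs R5: I: 14>11, II: 19>10, III: 4>2, IV: 14>12, V: 10>7.
R3 strictly beats every other strategy against every opponent action, so it is strictly dominant.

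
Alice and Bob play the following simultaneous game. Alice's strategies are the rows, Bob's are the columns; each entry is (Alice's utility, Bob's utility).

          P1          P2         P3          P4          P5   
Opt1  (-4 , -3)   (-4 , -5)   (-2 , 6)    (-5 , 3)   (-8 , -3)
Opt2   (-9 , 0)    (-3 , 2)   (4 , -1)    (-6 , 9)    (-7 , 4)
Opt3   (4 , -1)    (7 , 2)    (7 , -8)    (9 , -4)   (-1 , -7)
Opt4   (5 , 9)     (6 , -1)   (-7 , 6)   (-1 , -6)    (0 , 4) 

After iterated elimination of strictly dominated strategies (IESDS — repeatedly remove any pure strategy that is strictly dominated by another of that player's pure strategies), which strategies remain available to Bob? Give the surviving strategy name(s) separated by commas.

P1, P2

For Alice, Opt3 strictly dominates Opt1 on the remaining columns (P1: 4>-4, P2: 7>-4, P3: 7>-2, P4: 9>-5, P5: -1>-8); eliminate Opt1.
For Alice, Opt3 strictly dominates Opt2 on the remaining columns (P1: 4>-9, P2: 7>-3, P3: 7>4, P4: 9>-6, P5: -1>-7); eliminate Opt2.
For Bob, P1 strictly dominates P3 on the remaining rows (Opt3: -1>-8, Opt4: 9>6); eliminate P3.
Bob's strategy P4 is strictly dominated by P1 (Opt3: -1>-4, Opt4: 9>-6) and is removed.
Column P5 is eliminated: P1 beats it against every remaining row (Opt3: -1>-7, Opt4: 9>4).
Among the remaining strategies, none is strictly dominated by another pure strategy of the same player, so the elimination stops.
Surviving strategies — Alice: {Opt3, Opt4}; Bob: {P1, P2}.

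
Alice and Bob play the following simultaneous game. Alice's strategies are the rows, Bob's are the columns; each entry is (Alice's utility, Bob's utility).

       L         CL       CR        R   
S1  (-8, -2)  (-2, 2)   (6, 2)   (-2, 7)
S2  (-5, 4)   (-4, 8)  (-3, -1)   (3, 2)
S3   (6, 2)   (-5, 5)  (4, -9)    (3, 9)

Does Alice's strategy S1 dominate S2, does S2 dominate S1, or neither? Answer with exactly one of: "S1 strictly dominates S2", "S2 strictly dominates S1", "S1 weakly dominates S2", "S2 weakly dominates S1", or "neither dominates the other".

Compare S1 to S2 across each opponent action: L: -8<-5, CL: -2>-4, CR: 6>-3, R: -2<3.
S1 does better at CL, CR but worse at L, R; neither strategy dominates the other.

neither dominates the other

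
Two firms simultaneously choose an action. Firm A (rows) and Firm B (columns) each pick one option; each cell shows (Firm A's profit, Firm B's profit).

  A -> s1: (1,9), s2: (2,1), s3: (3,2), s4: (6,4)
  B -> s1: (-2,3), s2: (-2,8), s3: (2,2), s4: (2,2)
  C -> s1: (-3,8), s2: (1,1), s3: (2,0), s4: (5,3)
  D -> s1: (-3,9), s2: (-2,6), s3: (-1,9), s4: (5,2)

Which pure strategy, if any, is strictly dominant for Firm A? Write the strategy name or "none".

A

A vs B: s1: 1>-2, s2: 2>-2, s3: 3>2, s4: 6>2.
A vs C: s1: 1>-3, s2: 2>1, s3: 3>2, s4: 6>5.
A vs D: s1: 1>-3, s2: 2>-2, s3: 3>-1, s4: 6>5.
A strictly beats every other strategy against every opponent action, so it is strictly dominant.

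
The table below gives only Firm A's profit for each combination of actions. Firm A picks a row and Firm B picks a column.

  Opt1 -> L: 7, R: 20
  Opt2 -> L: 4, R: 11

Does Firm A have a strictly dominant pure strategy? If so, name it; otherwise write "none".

Opt1 vs Opt2: L: 7>4, R: 20>11.
Opt1 strictly beats every other strategy against every opponent action, so it is strictly dominant.

Opt1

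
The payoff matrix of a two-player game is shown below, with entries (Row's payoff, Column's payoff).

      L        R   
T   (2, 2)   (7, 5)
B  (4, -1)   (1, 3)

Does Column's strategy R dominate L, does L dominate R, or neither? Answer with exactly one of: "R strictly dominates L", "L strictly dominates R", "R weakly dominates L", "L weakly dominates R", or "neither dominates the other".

R's payoffs vs L's, by Row's action — T: 5>2, B: 3>-1.
R gives a strictly higher payoff against every action of Row, so R strictly dominates L.

R strictly dominates L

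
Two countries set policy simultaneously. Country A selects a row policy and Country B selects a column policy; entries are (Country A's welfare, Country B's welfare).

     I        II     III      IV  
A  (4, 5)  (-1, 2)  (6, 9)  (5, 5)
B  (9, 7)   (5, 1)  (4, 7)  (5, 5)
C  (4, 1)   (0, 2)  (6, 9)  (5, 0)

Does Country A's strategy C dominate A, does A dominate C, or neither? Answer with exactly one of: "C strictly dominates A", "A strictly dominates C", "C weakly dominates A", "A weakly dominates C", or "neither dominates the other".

C's payoffs vs A's, by Country B's action — I: 4=4, II: 0>-1, III: 6=6, IV: 5=5.
C is at least as good everywhere and strictly better somewhere (tied only at I, III, IV), so C weakly but not strictly dominates A.

C weakly dominates A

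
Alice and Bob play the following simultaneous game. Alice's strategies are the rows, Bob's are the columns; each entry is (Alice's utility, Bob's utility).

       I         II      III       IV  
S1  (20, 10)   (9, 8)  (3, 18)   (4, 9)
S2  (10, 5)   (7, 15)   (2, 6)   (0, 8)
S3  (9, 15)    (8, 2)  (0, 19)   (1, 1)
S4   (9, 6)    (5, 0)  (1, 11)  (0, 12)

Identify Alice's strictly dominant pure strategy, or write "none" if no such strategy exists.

S1

S1 vs S2: I: 20>10, II: 9>7, III: 3>2, IV: 4>0.
S1 vs S3: I: 20>9, II: 9>8, III: 3>0, IV: 4>1.
S1 vs S4: I: 20>9, II: 9>5, III: 3>1, IV: 4>0.
S1 strictly beats every other strategy against every opponent action, so it is strictly dominant.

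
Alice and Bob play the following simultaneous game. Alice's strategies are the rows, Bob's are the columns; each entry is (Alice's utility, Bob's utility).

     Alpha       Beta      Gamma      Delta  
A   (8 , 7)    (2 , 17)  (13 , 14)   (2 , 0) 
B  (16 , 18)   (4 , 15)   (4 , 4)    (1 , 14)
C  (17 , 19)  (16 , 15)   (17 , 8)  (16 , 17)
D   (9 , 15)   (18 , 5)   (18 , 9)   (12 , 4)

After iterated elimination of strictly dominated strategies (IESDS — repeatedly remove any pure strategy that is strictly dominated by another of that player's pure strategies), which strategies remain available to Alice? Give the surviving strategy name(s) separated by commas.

For Alice, C strictly dominates A on the remaining columns (Alpha: 17>8, Beta: 16>2, Gamma: 17>13, Delta: 16>2); eliminate A.
For Alice, C strictly dominates B on the remaining columns (Alpha: 17>16, Beta: 16>4, Gamma: 17>4, Delta: 16>1); eliminate B.
Bob's strategy Beta is strictly dominated by Alpha (C: 19>15, D: 15>5) and is removed.
Bob's strategy Gamma is strictly dominated by Alpha (C: 19>8, D: 15>9) and is removed.
Alice's strategy D is strictly dominated by C (Alpha: 17>9, Delta: 16>12) and is removed.
Bob's strategy Delta is strictly dominated by Alpha (C: 19>17) and is removed.
Among the remaining strategies, none is strictly dominated by another pure strategy of the same player, so the elimination stops.
Surviving strategies — Alice: {C}; Bob: {Alpha}.

C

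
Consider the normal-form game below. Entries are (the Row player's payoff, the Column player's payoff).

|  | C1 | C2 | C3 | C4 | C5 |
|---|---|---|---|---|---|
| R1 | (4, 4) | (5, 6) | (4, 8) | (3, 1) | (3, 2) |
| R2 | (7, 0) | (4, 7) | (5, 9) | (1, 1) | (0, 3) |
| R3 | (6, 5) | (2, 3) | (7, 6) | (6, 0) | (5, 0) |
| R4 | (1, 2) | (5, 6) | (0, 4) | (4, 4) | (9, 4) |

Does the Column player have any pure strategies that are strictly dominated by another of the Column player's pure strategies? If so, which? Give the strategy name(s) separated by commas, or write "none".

C3 strictly dominates C1 — R1: 8>4, R2: 9>0, R3: 6>5, R4: 4>2.
Nothing dominates C2: C1 at R1 (6>4); C3 at R4 (6>4); C4 at R1 (6>1); C5 at R1 (6>2).
Nothing dominates C3: C1 at R1 (8>4); C2 at R1 (8>6); C4 at R1 (8>1); C5 at R1 (8>2).
C4: dominated, since C2 does at least as well everywhere (R1: 6>1, R2: 7>1, R3: 3>0, R4: 6>4).
C2 strictly dominates C5 — R1: 6>2, R2: 7>3, R3: 3>0, R4: 6>4.

C1, C4, C5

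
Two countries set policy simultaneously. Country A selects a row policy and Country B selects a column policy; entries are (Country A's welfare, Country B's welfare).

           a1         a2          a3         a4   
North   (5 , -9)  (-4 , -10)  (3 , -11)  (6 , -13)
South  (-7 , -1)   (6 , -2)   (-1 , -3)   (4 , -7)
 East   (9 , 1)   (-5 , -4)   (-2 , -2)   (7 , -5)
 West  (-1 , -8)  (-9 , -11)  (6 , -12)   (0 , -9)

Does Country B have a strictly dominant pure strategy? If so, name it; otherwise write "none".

a1

a1 vs a2: North: -9>-10, South: -1>-2, East: 1>-4, West: -8>-11.
a1 vs a3: North: -9>-11, South: -1>-3, East: 1>-2, West: -8>-12.
a1 vs a4: North: -9>-13, South: -1>-7, East: 1>-5, West: -8>-9.
a1 strictly beats every other strategy against every opponent action, so it is strictly dominant.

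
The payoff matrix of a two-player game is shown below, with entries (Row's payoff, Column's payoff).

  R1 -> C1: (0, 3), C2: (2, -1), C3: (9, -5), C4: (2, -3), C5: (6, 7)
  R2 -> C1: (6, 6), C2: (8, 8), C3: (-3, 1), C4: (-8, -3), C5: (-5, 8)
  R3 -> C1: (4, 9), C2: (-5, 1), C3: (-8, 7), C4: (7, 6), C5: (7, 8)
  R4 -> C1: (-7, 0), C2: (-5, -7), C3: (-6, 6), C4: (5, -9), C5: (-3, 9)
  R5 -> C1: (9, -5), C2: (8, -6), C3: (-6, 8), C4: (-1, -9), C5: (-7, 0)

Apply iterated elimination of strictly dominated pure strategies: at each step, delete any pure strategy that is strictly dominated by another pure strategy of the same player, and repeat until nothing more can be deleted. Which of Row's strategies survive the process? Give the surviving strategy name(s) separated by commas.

R1, R2, R3, R5

For Column, C1 strictly dominates C4 on the remaining rows (R1: 3>-3, R2: 6>-3, R3: 9>6, R4: 0>-9, R5: -5>-9); eliminate C4.
Row R4 is eliminated: R1 beats it against every remaining column (C1: 0>-7, C2: 2>-5, C3: 9>-6, C5: 6>-3).
Among the remaining strategies, none is strictly dominated by another pure strategy of the same player, so the elimination stops.
Surviving strategies — Row: {R1, R2, R3, R5}; Column: {C1, C2, C3, C5}.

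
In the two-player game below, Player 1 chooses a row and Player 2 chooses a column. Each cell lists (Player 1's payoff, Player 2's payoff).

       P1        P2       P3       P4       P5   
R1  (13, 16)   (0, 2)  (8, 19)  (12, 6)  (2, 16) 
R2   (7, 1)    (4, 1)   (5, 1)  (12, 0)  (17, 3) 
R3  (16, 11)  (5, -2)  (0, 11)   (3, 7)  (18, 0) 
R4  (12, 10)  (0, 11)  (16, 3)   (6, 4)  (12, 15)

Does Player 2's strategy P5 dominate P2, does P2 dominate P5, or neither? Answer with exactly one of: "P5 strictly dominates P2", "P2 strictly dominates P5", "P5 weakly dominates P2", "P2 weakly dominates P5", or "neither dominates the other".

P5's payoffs vs P2's, by Player 1's action — R1: 16>2, R2: 3>1, R3: 0>-2, R4: 15>11.
P5 gives a strictly higher payoff against each choice by Player 1, so P5 strictly dominates P2.

P5 strictly dominates P2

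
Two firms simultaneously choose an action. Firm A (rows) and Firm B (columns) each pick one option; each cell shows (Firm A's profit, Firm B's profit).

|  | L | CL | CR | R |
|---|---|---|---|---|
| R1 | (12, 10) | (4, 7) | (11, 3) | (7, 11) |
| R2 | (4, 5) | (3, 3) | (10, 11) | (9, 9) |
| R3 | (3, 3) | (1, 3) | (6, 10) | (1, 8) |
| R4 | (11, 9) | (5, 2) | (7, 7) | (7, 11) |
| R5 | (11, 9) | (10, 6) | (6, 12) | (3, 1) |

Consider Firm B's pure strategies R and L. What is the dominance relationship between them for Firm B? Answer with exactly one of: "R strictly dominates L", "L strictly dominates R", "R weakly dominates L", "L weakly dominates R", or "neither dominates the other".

R's payoffs vs L's, by Firm A's action — R1: 11>10, R2: 9>5, R3: 8>3, R4: 11>9, R5: 1<9.
R does better at R1, R2, R3, R4 but worse at R5; neither strategy dominates the other.

neither dominates the other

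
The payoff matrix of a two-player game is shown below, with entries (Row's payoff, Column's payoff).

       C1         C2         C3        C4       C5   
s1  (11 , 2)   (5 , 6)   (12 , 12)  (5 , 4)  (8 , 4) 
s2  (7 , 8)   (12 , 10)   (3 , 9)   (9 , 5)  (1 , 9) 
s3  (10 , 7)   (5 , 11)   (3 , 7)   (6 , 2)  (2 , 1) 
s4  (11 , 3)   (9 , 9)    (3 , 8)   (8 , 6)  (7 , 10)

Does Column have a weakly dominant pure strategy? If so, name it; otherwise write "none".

C1 fails to dominate C2 at s1 (2<6).
C2 fails to dominate C3 at s1 (6<12).
C3 fails to dominate C2 at s2 (9<10).
C4 fails to dominate C1 at s2 (5<8).
C5 fails to dominate C1 at s3 (1<7).
No single strategy dominates all the others.

none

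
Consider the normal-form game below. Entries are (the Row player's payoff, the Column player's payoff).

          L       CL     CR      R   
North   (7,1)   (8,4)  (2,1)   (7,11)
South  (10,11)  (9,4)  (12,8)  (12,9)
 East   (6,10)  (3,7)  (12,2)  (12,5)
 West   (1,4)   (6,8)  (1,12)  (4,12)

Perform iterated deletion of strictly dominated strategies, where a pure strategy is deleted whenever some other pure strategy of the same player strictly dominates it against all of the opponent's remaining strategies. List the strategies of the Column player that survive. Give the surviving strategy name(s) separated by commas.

The Row player's strategy North is strictly dominated by South (L: 10>7, CL: 9>8, CR: 12>2, R: 12>7) and is removed.
Row West is eliminated: South beats it against every remaining column (L: 10>1, CL: 9>6, CR: 12>1, R: 12>4).
For the Column player, L strictly dominates CL on the remaining rows (South: 11>4, East: 10>7); eliminate CL.
Column CR is eliminated: L beats it against every remaining row (South: 11>8, East: 10>2).
The Column player's strategy R is strictly dominated by L (South: 11>9, East: 10>5) and is removed.
Row East is eliminated: South beats it against every remaining column (L: 10>6).
Among the remaining strategies, none is strictly dominated by another pure strategy of the same player, so the elimination stops.
Surviving strategies — the Row player: {South}; the Column player: {L}.

L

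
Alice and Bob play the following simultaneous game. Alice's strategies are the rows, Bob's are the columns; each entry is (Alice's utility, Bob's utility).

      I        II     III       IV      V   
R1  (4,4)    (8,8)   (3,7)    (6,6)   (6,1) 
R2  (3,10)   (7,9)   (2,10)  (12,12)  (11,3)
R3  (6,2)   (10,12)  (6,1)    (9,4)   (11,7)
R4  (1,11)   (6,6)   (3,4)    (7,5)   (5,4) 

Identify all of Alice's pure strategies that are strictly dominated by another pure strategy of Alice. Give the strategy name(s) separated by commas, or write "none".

R3 strictly dominates R1 — I: 6>4, II: 10>8, III: 6>3, IV: 9>6, V: 11>6.
R2: no other strategy beats it everywhere (R1 at IV (12>6); R3 at IV (12>9); R4 at I (3>1)).
Nothing dominates R3: R1 at I (6>4); R2 at I (6>3); R4 at I (6>1).
R4: dominated, since R3 does at least as well everywhere (I: 6>1, II: 10>6, III: 6>3, IV: 9>7, V: 11>5).

R1, R4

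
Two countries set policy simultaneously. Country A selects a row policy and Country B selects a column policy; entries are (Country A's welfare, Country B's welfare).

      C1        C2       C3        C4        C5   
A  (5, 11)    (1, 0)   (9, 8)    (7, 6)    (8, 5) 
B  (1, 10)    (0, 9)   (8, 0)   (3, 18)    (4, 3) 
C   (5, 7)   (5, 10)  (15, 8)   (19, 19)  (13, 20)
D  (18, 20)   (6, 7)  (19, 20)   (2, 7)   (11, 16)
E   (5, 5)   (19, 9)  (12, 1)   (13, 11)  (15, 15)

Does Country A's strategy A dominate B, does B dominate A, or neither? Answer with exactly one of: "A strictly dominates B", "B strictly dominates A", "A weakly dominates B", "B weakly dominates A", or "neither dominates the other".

A strictly dominates B

Compare A to B across every action of Country B: C1: 5>1, C2: 1>0, C3: 9>8, C4: 7>3, C5: 8>4.
A gives a strictly higher payoff against every action of Country B, so A strictly dominates B.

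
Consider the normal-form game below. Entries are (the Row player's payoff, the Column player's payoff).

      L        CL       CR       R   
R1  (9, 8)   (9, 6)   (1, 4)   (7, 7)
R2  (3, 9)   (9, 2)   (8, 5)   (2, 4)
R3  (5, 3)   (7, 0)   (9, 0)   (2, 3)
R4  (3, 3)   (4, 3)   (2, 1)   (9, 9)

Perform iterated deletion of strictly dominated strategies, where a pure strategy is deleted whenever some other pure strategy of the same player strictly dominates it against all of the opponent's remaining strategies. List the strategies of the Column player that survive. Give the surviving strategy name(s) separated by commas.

L, R

Column CL is eliminated: R beats it against every remaining row (R1: 7>6, R2: 4>2, R3: 3>0, R4: 9>3).
The Column player's strategy CR is strictly dominated by L (R1: 8>4, R2: 9>5, R3: 3>0, R4: 3>1) and is removed.
Row R2 is eliminated: R1 beats it against every remaining column (L: 9>3, R: 7>2).
Row R3 is eliminated: R1 beats it against every remaining column (L: 9>5, R: 7>2).
Among the remaining strategies, none is strictly dominated by another pure strategy of the same player, so the elimination stops.
Surviving strategies — the Row player: {R1, R4}; the Column player: {L, R}.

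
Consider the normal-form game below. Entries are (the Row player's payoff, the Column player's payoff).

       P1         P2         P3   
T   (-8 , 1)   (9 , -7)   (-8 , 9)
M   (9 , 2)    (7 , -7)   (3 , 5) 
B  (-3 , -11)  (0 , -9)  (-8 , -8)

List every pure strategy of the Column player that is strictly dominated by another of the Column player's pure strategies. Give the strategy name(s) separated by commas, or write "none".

P1, P2

P1: dominated, since P3 does at least as well everywhere (T: 9>1, M: 5>2, B: -8>-11).
P2: dominated, since P3 does at least as well everywhere (T: 9>-7, M: 5>-7, B: -8>-9).
P3 is not dominated — it holds its own against P1 at T (9>1); P2 at T (9>-7).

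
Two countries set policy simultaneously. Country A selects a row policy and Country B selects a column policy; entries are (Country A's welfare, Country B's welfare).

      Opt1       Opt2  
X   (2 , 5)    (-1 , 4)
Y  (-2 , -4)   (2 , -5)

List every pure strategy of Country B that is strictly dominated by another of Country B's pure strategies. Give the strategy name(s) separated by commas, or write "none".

Nothing dominates Opt1: Opt2 at X (5>4).
Opt1 strictly dominates Opt2 — X: 5>4, Y: -4>-5.

Opt2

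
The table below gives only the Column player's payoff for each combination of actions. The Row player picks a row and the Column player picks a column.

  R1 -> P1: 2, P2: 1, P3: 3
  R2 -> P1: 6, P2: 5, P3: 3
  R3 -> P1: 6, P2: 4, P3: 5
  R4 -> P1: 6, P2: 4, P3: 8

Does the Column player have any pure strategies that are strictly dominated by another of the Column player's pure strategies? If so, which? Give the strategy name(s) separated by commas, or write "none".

P2

P1: no other strategy beats it everywhere (P2 at R1 (2>1); P3 at R2 (6>3)).
P2: dominated, since P1 does at least as well everywhere (R1: 2>1, R2: 6>5, R3: 6>4, R4: 6>4).
P3 is not dominated — it holds its own against P1 at R1 (3>2); P2 at R1 (3>1).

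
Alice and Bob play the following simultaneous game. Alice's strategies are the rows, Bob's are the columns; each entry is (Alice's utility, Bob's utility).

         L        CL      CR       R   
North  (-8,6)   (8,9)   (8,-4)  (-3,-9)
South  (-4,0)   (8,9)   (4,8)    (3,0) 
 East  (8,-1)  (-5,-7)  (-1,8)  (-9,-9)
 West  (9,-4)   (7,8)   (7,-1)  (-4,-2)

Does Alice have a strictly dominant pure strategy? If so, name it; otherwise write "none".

none

North fails to dominate South at L (-8<-4).
South fails to dominate North at CL (8=8).
East fails to dominate North at CL (-5<8).
West fails to dominate North at CL (7<8).
No single strategy dominates all the others.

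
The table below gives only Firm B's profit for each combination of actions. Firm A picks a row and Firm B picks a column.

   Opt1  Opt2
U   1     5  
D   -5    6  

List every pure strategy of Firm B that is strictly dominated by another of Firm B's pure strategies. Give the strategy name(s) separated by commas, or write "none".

Opt1

Opt2 strictly dominates Opt1 — U: 5>1, D: 6>-5.
Opt2: no other strategy beats it everywhere (Opt1 at U (5>1)).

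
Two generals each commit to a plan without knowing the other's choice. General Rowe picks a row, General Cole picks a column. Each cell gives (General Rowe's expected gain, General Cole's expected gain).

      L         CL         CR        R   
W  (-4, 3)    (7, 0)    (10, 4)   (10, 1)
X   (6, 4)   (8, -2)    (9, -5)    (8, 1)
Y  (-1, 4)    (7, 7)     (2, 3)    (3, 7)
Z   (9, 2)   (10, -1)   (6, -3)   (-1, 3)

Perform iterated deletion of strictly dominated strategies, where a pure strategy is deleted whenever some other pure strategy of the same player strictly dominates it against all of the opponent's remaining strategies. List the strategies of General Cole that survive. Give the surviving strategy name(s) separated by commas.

For General Rowe, X strictly dominates Y on the remaining columns (L: 6>-1, CL: 8>7, CR: 9>2, R: 8>3); eliminate Y.
Column CL is eliminated: L beats it against every remaining row (W: 3>0, X: 4>-2, Z: 2>-1).
Among the remaining strategies, none is strictly dominated by another pure strategy of the same player, so the elimination stops.
Surviving strategies — General Rowe: {W, X, Z}; General Cole: {L, CR, R}.

L, CR, R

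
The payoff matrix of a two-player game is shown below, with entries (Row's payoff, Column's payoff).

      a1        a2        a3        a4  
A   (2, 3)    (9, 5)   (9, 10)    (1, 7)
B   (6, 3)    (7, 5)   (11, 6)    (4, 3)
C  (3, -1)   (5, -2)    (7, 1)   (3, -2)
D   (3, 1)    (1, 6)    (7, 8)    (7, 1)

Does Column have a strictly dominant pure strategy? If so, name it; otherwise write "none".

a3 vs a1: A: 10>3, B: 6>3, C: 1>-1, D: 8>1.
a3 vs a2: A: 10>5, B: 6>5, C: 1>-2, D: 8>6.
a3 vs a4: A: 10>7, B: 6>3, C: 1>-2, D: 8>1.
a3 strictly beats every other strategy against every opponent action, so it is strictly dominant.

a3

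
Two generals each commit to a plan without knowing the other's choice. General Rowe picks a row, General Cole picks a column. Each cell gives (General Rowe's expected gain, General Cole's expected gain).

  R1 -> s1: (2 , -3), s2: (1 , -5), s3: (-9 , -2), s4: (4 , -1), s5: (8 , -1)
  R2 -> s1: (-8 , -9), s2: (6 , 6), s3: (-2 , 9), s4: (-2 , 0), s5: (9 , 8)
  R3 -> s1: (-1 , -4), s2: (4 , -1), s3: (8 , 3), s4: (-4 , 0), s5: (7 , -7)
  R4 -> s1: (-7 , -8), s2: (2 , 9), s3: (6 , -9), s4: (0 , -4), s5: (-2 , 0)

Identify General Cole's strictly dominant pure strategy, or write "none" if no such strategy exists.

s1 fails to dominate s2 at R2 (-9<6).
s2 fails to dominate s1 at R1 (-5<-3).
s3 fails to dominate s1 at R4 (-9<-8).
s4 fails to dominate s2 at R2 (0<6).
s5 fails to dominate s1 at R3 (-7<-4).
No single strategy dominates all the others.

none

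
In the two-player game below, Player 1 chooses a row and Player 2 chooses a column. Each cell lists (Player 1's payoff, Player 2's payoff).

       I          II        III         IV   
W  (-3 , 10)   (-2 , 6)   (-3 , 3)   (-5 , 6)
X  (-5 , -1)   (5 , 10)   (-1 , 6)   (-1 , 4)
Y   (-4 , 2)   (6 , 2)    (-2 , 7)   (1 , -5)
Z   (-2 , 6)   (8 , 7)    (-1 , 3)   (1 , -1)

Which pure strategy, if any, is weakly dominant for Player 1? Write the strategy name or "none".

Z

Z vs W: I: -2>-3, II: 8>-2, III: -1>-3, IV: 1>-5.
Z vs X: I: -2>-5, II: 8>5, III: -1=-1, IV: 1>-1.
Z vs Y: I: -2>-4, II: 8>6, III: -1>-2, IV: 1=1.
Z is at least as good as every other strategy against every opponent action, so it is weakly dominant.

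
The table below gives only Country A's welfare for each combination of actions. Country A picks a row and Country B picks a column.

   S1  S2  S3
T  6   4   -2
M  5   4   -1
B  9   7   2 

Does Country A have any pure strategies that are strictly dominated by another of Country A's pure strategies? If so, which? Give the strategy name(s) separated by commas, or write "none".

B strictly dominates T — S1: 9>6, S2: 7>4, S3: 2>-2.
M is strictly dominated by B (S1: 9>5, S2: 7>4, S3: 2>-1).
Nothing dominates B: T at S1 (9>6); M at S1 (9>5).

T, M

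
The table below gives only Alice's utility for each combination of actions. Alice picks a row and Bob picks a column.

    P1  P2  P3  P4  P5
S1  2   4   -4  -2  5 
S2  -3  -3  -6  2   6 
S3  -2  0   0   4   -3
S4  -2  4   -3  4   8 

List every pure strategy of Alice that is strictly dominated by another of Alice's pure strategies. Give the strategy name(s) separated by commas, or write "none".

S1: no other strategy beats it everywhere (S2 at P1 (2>-3); S3 at P1 (2>-2); S4 at P1 (2>-2)).
S2 is strictly dominated by S4 (P1: -2>-3, P2: 4>-3, P3: -3>-6, P4: 4>2, P5: 8>6).
S3: no other strategy beats it everywhere (S1 at P3 (0>-4); S2 at P1 (-2>-3); S4 at P1 (-2=-2)).
Nothing dominates S4: S1 at P2 (4=4); S2 at P1 (-2>-3); S3 at P1 (-2=-2).

S2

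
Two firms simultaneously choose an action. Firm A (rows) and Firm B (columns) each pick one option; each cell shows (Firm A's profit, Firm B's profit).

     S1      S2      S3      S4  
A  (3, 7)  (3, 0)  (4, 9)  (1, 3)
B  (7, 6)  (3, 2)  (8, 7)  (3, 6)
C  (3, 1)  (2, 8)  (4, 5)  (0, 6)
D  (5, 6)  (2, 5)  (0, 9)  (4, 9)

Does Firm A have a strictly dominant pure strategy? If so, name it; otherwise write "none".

A fails to dominate B at S1 (3<7).
B fails to dominate A at S2 (3=3).
C fails to dominate A at S1 (3=3).
D fails to dominate A at S2 (2<3).
No single strategy dominates all the others.

none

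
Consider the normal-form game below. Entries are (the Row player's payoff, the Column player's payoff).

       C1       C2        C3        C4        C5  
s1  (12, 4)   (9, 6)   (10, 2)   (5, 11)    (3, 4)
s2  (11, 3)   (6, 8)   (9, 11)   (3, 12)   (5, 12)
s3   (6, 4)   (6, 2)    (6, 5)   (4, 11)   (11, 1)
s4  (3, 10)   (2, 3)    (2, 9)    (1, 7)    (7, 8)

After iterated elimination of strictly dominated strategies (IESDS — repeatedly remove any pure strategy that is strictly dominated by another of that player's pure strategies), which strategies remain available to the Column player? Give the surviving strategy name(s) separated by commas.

For the Row player, s3 strictly dominates s4 on the remaining columns (C1: 6>3, C2: 6>2, C3: 6>2, C4: 4>1, C5: 11>7); eliminate s4.
Column C1 is eliminated: C4 beats it against every remaining row (s1: 11>4, s2: 12>3, s3: 11>4).
For the Column player, C4 strictly dominates C2 on the remaining rows (s1: 11>6, s2: 12>8, s3: 11>2); eliminate C2.
Column C3 is eliminated: C4 beats it against every remaining row (s1: 11>2, s2: 12>11, s3: 11>5).
The Row player's strategy s2 is strictly dominated by s3 (C4: 4>3, C5: 11>5) and is removed.
For the Column player, C4 strictly dominates C5 on the remaining rows (s1: 11>4, s3: 11>1); eliminate C5.
Row s3 is eliminated: s1 beats it against every remaining column (C4: 5>4).
Among the remaining strategies, none is strictly dominated by another pure strategy of the same player, so the elimination stops.
Surviving strategies — the Row player: {s1}; the Column player: {C4}.

C4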